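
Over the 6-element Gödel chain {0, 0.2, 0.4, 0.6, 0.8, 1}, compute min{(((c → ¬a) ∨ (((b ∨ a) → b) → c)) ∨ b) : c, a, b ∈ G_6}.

0.20

The minimum is attained at c = 0.2, a = 0.2, b = 0.2:
  ¬a: Gödel ¬ of 0.2 = 0 (operand ≠ 0)
  (c → ¬a): 0.2 > 0, so result = 0
  (b ∨ a) = max(0.2, 0.2) = 0.2
  ((b ∨ a) → b): 0.2 ≤ 0.2, so result = 1
  (((b ∨ a) → b) → c): 1 > 0.2, so result = 0.2
  ((c → ¬a) ∨ (((b ∨ a) → b) → c)) = max(0, 0.2) = 0.2
  (((c → ¬a) ∨ (((b ∨ a) → b) → c)) ∨ b) = max(0.2, 0.2) = 0.2
Checking all 216 assignments confirms none give a value below 0.20.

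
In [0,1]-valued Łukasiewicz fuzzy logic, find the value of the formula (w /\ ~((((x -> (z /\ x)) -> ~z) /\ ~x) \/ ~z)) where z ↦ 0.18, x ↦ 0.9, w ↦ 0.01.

(z /\ x) = min(0.18, 0.9) = 0.18
(x -> (z /\ x)): min(1, 1 − 0.9 + 0.18) = 0.28
~z: Łukasiewicz ¬ gives 1 − 0.18 = 0.82
((x -> (z /\ x)) -> ~z): min(1, 1 − 0.28 + 0.82) = 1
~x: Łukasiewicz ¬ gives 1 − 0.9 = 0.1
(((x -> (z /\ x)) -> ~z) /\ ~x) = min(1, 0.1) = 0.1
~z: Łukasiewicz ¬ gives 1 − 0.18 = 0.82
((((x -> (z /\ x)) -> ~z) /\ ~x) \/ ~z) = max(0.1, 0.82) = 0.82
~((((x -> (z /\ x)) -> ~z) /\ ~x) \/ ~z): Łukasiewicz ¬ gives 1 − 0.82 = 0.18
(w /\ ~((((x -> (z /\ x)) -> ~z) /\ ~x) \/ ~z)) = min(0.01, 0.18) = 0.01

0.01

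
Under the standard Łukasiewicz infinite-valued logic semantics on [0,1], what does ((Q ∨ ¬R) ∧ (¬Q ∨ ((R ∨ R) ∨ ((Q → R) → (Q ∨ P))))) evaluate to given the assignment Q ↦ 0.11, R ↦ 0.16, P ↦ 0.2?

¬R: Łukasiewicz ¬ gives 1 − 0.16 = 0.84
(Q ∨ ¬R) = max(0.11, 0.84) = 0.84
¬Q: Łukasiewicz ¬ gives 1 − 0.11 = 0.89
(R ∨ R) = max(0.16, 0.16) = 0.16
(Q → R): min(1, 1 − 0.11 + 0.16) = 1
(Q ∨ P) = max(0.11, 0.2) = 0.2
((Q → R) → (Q ∨ P)): min(1, 1 − 1 + 0.2) = 0.2
((R ∨ R) ∨ ((Q → R) → (Q ∨ P))) = max(0.16, 0.2) = 0.2
(¬Q ∨ ((R ∨ R) ∨ ((Q → R) → (Q ∨ P)))) = max(0.89, 0.2) = 0.89
((Q ∨ ¬R) ∧ (¬Q ∨ ((R ∨ R) ∨ ((Q → R) → (Q ∨ P))))) = min(0.84, 0.89) = 0.84

0.84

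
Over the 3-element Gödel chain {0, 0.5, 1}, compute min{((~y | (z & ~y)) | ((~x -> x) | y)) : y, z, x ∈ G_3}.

0.50

The minimum is attained at y = 0.5, z = 0, x = 0:
  ~y: Gödel ¬ of 0.5 = 0 (operand ≠ 0)
  ~y: Gödel ¬ of 0.5 = 0 (operand ≠ 0)
  (z & ~y) = min(0, 0) = 0
  (~y | (z & ~y)) = max(0, 0) = 0
  ~x: Gödel ¬ of 0 = 1 (operand is 0)
  (~x -> x): 1 > 0, so result = 0
  ((~x -> x) | y) = max(0, 0.5) = 0.5
  ((~y | (z & ~y)) | ((~x -> x) | y)) = max(0, 0.5) = 0.5
Checking all 27 assignments confirms none give a value below 0.50.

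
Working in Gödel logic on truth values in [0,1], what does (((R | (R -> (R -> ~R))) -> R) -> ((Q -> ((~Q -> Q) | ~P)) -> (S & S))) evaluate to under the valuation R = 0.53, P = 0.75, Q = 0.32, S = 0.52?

~R: Gödel ¬ of 0.53 = 0 (operand ≠ 0)
(R -> ~R): 0.53 > 0, so result = 0
(R -> (R -> ~R)): 0.53 > 0, so result = 0
(R | (R -> (R -> ~R))) = max(0.53, 0) = 0.53
((R | (R -> (R -> ~R))) -> R): 0.53 ≤ 0.53, so result = 1
~Q: Gödel ¬ of 0.32 = 0 (operand ≠ 0)
(~Q -> Q): 0 ≤ 0.32, so result = 1
~P: Gödel ¬ of 0.75 = 0 (operand ≠ 0)
((~Q -> Q) | ~P) = max(1, 0) = 1
(Q -> ((~Q -> Q) | ~P)): 0.32 ≤ 1, so result = 1
(S & S) = min(0.52, 0.52) = 0.52
((Q -> ((~Q -> Q) | ~P)) -> (S & S)): 1 > 0.52, so result = 0.52
(((R | (R -> (R -> ~R))) -> R) -> ((Q -> ((~Q -> Q) | ~P)) -> (S & S))): 1 > 0.52, so result = 0.52

0.52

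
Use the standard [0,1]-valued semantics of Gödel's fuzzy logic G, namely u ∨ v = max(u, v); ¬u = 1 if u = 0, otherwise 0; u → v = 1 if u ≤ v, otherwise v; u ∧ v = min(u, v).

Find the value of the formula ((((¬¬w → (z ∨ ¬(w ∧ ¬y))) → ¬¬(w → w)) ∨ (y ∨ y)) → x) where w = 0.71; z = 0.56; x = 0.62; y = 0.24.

0.62

¬w: Gödel ¬ of 0.71 = 0 (operand ≠ 0)
¬¬w: Gödel ¬ of 0 = 1 (operand is 0)
¬y: Gödel ¬ of 0.24 = 0 (operand ≠ 0)
(w ∧ ¬y) = min(0.71, 0) = 0
¬(w ∧ ¬y): Gödel ¬ of 0 = 1 (operand is 0)
(z ∨ ¬(w ∧ ¬y)) = max(0.56, 1) = 1
(¬¬w → (z ∨ ¬(w ∧ ¬y))): 1 ≤ 1, so result = 1
(w → w): 0.71 ≤ 0.71, so result = 1
¬(w → w): Gödel ¬ of 1 = 0 (operand ≠ 0)
¬¬(w → w): Gödel ¬ of 0 = 1 (operand is 0)
((¬¬w → (z ∨ ¬(w ∧ ¬y))) → ¬¬(w → w)): 1 ≤ 1, so result = 1
(y ∨ y) = max(0.24, 0.24) = 0.24
(((¬¬w → (z ∨ ¬(w ∧ ¬y))) → ¬¬(w → w)) ∨ (y ∨ y)) = max(1, 0.24) = 1
((((¬¬w → (z ∨ ¬(w ∧ ¬y))) → ¬¬(w → w)) ∨ (y ∨ y)) → x): 1 > 0.62, so result = 0.62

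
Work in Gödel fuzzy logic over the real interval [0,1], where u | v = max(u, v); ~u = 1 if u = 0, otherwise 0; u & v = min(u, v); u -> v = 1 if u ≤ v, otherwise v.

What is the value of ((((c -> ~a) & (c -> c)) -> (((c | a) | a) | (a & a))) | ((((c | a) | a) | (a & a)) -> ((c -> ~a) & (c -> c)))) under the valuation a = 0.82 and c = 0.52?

1.00

~a: Gödel ¬ of 0.82 = 0 (operand ≠ 0)
(c -> ~a): 0.52 > 0, so result = 0
(c -> c): 0.52 ≤ 0.52, so result = 1
((c -> ~a) & (c -> c)) = min(0, 1) = 0
(c | a) = max(0.52, 0.82) = 0.82
((c | a) | a) = max(0.82, 0.82) = 0.82
(a & a) = min(0.82, 0.82) = 0.82
(((c | a) | a) | (a & a)) = max(0.82, 0.82) = 0.82
(((c -> ~a) & (c -> c)) -> (((c | a) | a) | (a & a))): 0 ≤ 0.82, so result = 1
(c | a) = max(0.52, 0.82) = 0.82
((c | a) | a) = max(0.82, 0.82) = 0.82
(a & a) = min(0.82, 0.82) = 0.82
(((c | a) | a) | (a & a)) = max(0.82, 0.82) = 0.82
~a: Gödel ¬ of 0.82 = 0 (operand ≠ 0)
(c -> ~a): 0.52 > 0, so result = 0
(c -> c): 0.52 ≤ 0.52, so result = 1
((c -> ~a) & (c -> c)) = min(0, 1) = 0
((((c | a) | a) | (a & a)) -> ((c -> ~a) & (c -> c))): 0.82 > 0, so result = 0
((((c -> ~a) & (c -> c)) -> (((c | a) | a) | (a & a))) | ((((c | a) | a) | (a & a)) -> ((c -> ~a) & (c -> c)))) = max(1, 0) = 1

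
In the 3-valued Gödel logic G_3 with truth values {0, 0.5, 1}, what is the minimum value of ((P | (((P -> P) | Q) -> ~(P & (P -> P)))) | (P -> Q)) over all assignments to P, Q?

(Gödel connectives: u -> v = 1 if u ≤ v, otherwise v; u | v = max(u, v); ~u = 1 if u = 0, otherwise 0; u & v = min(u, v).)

The minimum is attained at P = 0.5, Q = 0:
  (P -> P): 0.5 ≤ 0.5, so result = 1
  ((P -> P) | Q) = max(1, 0) = 1
  (P -> P): 0.5 ≤ 0.5, so result = 1
  (P & (P -> P)) = min(0.5, 1) = 0.5
  ~(P & (P -> P)): Gödel ¬ of 0.5 = 0 (operand ≠ 0)
  (((P -> P) | Q) -> ~(P & (P -> P))): 1 > 0, so result = 0
  (P | (((P -> P) | Q) -> ~(P & (P -> P)))) = max(0.5, 0) = 0.5
  (P -> Q): 0.5 > 0, so result = 0
  ((P | (((P -> P) | Q) -> ~(P & (P -> P)))) | (P -> Q)) = max(0.5, 0) = 0.5
Checking all 9 assignments confirms none give a value below 0.50.

0.50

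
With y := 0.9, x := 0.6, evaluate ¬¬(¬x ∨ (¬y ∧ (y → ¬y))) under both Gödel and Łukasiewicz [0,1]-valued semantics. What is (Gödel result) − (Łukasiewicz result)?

Gödel evaluation:
  ¬x: Gödel ¬ of 0.6 = 0 (operand ≠ 0)
  ¬y: Gödel ¬ of 0.9 = 0 (operand ≠ 0)
  ¬y: Gödel ¬ of 0.9 = 0 (operand ≠ 0)
  (y → ¬y): 0.9 > 0, so result = 0
  (¬y ∧ (y → ¬y)) = min(0, 0) = 0
  (¬x ∨ (¬y ∧ (y → ¬y))) = max(0, 0) = 0
  ¬(¬x ∨ (¬y ∧ (y → ¬y))): Gödel ¬ of 0 = 1 (operand is 0)
  ¬¬(¬x ∨ (¬y ∧ (y → ¬y))): Gödel ¬ of 1 = 0 (operand ≠ 0)
  Gödel value = 0
Łukasiewicz evaluation:
  ¬x: Łukasiewicz ¬ gives 1 − 0.6 = 0.4
  ¬y: Łukasiewicz ¬ gives 1 − 0.9 = 0.1
  ¬y: Łukasiewicz ¬ gives 1 − 0.9 = 0.1
  (y → ¬y): min(1, 1 − 0.9 + 0.1) = 0.2
  (¬y ∧ (y → ¬y)) = min(0.1, 0.2) = 0.1
  (¬x ∨ (¬y ∧ (y → ¬y))) = max(0.4, 0.1) = 0.4
  ¬(¬x ∨ (¬y ∧ (y → ¬y))): Łukasiewicz ¬ gives 1 − 0.4 = 0.6
  ¬¬(¬x ∨ (¬y ∧ (y → ¬y))): Łukasiewicz ¬ gives 1 − 0.6 = 0.4
  Łukasiewicz value = 0.4
Difference: 0 − 0.4 = -0.40

-0.40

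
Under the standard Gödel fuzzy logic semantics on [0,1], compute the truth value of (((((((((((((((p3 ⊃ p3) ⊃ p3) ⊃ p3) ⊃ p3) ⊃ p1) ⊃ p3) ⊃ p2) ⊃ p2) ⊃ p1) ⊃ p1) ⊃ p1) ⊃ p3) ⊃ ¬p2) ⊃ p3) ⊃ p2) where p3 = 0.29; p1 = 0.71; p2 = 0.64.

0.64

(p3 ⊃ p3): 0.29 ≤ 0.29, so result = 1
((p3 ⊃ p3) ⊃ p3): 1 > 0.29, so result = 0.29
(((p3 ⊃ p3) ⊃ p3) ⊃ p3): 0.29 ≤ 0.29, so result = 1
((((p3 ⊃ p3) ⊃ p3) ⊃ p3) ⊃ p3): 1 > 0.29, so result = 0.29
(((((p3 ⊃ p3) ⊃ p3) ⊃ p3) ⊃ p3) ⊃ p1): 0.29 ≤ 0.71, so result = 1
((((((p3 ⊃ p3) ⊃ p3) ⊃ p3) ⊃ p3) ⊃ p1) ⊃ p3): 1 > 0.29, so result = 0.29
(((((((p3 ⊃ p3) ⊃ p3) ⊃ p3) ⊃ p3) ⊃ p1) ⊃ p3) ⊃ p2): 0.29 ≤ 0.64, so result = 1
((((((((p3 ⊃ p3) ⊃ p3) ⊃ p3) ⊃ p3) ⊃ p1) ⊃ p3) ⊃ p2) ⊃ p2): 1 > 0.64, so result = 0.64
(((((((((p3 ⊃ p3) ⊃ p3) ⊃ p3) ⊃ p3) ⊃ p1) ⊃ p3) ⊃ p2) ⊃ p2) ⊃ p1): 0.64 ≤ 0.71, so result = 1
((((((((((p3 ⊃ p3) ⊃ p3) ⊃ p3) ⊃ p3) ⊃ p1) ⊃ p3) ⊃ p2) ⊃ p2) ⊃ p1) ⊃ p1): 1 > 0.71, so result = 0.71
(((((((((((p3 ⊃ p3) ⊃ p3) ⊃ p3) ⊃ p3) ⊃ p1) ⊃ p3) ⊃ p2) ⊃ p2) ⊃ p1) ⊃ p1) ⊃ p1): 0.71 ≤ 0.71, so result = 1
((((((((((((p3 ⊃ p3) ⊃ p3) ⊃ p3) ⊃ p3) ⊃ p1) ⊃ p3) ⊃ p2) ⊃ p2) ⊃ p1) ⊃ p1) ⊃ p1) ⊃ p3): 1 > 0.29, so result = 0.29
¬p2: Gödel ¬ of 0.64 = 0 (operand ≠ 0)
(((((((((((((p3 ⊃ p3) ⊃ p3) ⊃ p3) ⊃ p3) ⊃ p1) ⊃ p3) ⊃ p2) ⊃ p2) ⊃ p1) ⊃ p1) ⊃ p1) ⊃ p3) ⊃ ¬p2): 0.29 > 0, so result = 0
((((((((((((((p3 ⊃ p3) ⊃ p3) ⊃ p3) ⊃ p3) ⊃ p1) ⊃ p3) ⊃ p2) ⊃ p2) ⊃ p1) ⊃ p1) ⊃ p1) ⊃ p3) ⊃ ¬p2) ⊃ p3): 0 ≤ 0.29, so result = 1
(((((((((((((((p3 ⊃ p3) ⊃ p3) ⊃ p3) ⊃ p3) ⊃ p1) ⊃ p3) ⊃ p2) ⊃ p2) ⊃ p1) ⊃ p1) ⊃ p1) ⊃ p3) ⊃ ¬p2) ⊃ p3) ⊃ p2): 1 > 0.64, so result = 0.64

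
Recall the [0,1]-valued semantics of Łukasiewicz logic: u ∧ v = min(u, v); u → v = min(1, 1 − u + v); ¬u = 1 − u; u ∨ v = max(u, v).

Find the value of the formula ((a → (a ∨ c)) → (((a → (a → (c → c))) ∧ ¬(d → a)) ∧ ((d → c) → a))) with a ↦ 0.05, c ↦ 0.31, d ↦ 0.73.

(a ∨ c) = max(0.05, 0.31) = 0.31
(a → (a ∨ c)): min(1, 1 − 0.05 + 0.31) = 1
(c → c): min(1, 1 − 0.31 + 0.31) = 1
(a → (c → c)): min(1, 1 − 0.05 + 1) = 1
(a → (a → (c → c))): min(1, 1 − 0.05 + 1) = 1
(d → a): min(1, 1 − 0.73 + 0.05) = 0.32
¬(d → a): Łukasiewicz ¬ gives 1 − 0.32 = 0.68
((a → (a → (c → c))) ∧ ¬(d → a)) = min(1, 0.68) = 0.68
(d → c): min(1, 1 − 0.73 + 0.31) = 0.58
((d → c) → a): min(1, 1 − 0.58 + 0.05) = 0.47
(((a → (a → (c → c))) ∧ ¬(d → a)) ∧ ((d → c) → a)) = min(0.68, 0.47) = 0.47
((a → (a ∨ c)) → (((a → (a → (c → c))) ∧ ¬(d → a)) ∧ ((d → c) → a))): min(1, 1 − 1 + 0.47) = 0.47

0.47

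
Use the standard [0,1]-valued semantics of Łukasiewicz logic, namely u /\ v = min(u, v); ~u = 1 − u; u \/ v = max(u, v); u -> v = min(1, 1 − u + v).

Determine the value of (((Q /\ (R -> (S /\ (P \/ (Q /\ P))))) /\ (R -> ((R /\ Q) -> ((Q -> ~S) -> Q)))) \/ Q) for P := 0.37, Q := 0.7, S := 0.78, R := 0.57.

(Q /\ P) = min(0.7, 0.37) = 0.37
(P \/ (Q /\ P)) = max(0.37, 0.37) = 0.37
(S /\ (P \/ (Q /\ P))) = min(0.78, 0.37) = 0.37
(R -> (S /\ (P \/ (Q /\ P)))): min(1, 1 − 0.57 + 0.37) = 0.8
(Q /\ (R -> (S /\ (P \/ (Q /\ P))))) = min(0.7, 0.8) = 0.7
(R /\ Q) = min(0.57, 0.7) = 0.57
~S: Łukasiewicz ¬ gives 1 − 0.78 = 0.22
(Q -> ~S): min(1, 1 − 0.7 + 0.22) = 0.52
((Q -> ~S) -> Q): min(1, 1 − 0.52 + 0.7) = 1
((R /\ Q) -> ((Q -> ~S) -> Q)): min(1, 1 − 0.57 + 1) = 1
(R -> ((R /\ Q) -> ((Q -> ~S) -> Q))): min(1, 1 − 0.57 + 1) = 1
((Q /\ (R -> (S /\ (P \/ (Q /\ P))))) /\ (R -> ((R /\ Q) -> ((Q -> ~S) -> Q)))) = min(0.7, 1) = 0.7
(((Q /\ (R -> (S /\ (P \/ (Q /\ P))))) /\ (R -> ((R /\ Q) -> ((Q -> ~S) -> Q)))) \/ Q) = max(0.7, 0.7) = 0.7

0.70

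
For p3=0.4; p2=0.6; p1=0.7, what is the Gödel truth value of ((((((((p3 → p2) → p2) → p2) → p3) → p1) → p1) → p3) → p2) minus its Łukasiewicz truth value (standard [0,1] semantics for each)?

Gödel evaluation:
  (p3 → p2): 0.4 ≤ 0.6, so result = 1
  ((p3 → p2) → p2): 1 > 0.6, so result = 0.6
  (((p3 → p2) → p2) → p2): 0.6 ≤ 0.6, so result = 1
  ((((p3 → p2) → p2) → p2) → p3): 1 > 0.4, so result = 0.4
  (((((p3 → p2) → p2) → p2) → p3) → p1): 0.4 ≤ 0.7, so result = 1
  ((((((p3 → p2) → p2) → p2) → p3) → p1) → p1): 1 > 0.7, so result = 0.7
  (((((((p3 → p2) → p2) → p2) → p3) → p1) → p1) → p3): 0.7 > 0.4, so result = 0.4
  ((((((((p3 → p2) → p2) → p2) → p3) → p1) → p1) → p3) → p2): 0.4 ≤ 0.6, so result = 1
  Gödel value = 1
Łukasiewicz evaluation:
  (p3 → p2): min(1, 1 − 0.4 + 0.6) = 1
  ((p3 → p2) → p2): min(1, 1 − 1 + 0.6) = 0.6
  (((p3 → p2) → p2) → p2): min(1, 1 − 0.6 + 0.6) = 1
  ((((p3 → p2) → p2) → p2) → p3): min(1, 1 − 1 + 0.4) = 0.4
  (((((p3 → p2) → p2) → p2) → p3) → p1): min(1, 1 − 0.4 + 0.7) = 1
  ((((((p3 → p2) → p2) → p2) → p3) → p1) → p1): min(1, 1 − 1 + 0.7) = 0.7
  (((((((p3 → p2) → p2) → p2) → p3) → p1) → p1) → p3): min(1, 1 − 0.7 + 0.4) = 0.7
  ((((((((p3 → p2) → p2) → p2) → p3) → p1) → p1) → p3) → p2): min(1, 1 − 0.7 + 0.6) = 0.9
  Łukasiewicz value = 0.9
Difference: 1 − 0.9 = 0.10

0.10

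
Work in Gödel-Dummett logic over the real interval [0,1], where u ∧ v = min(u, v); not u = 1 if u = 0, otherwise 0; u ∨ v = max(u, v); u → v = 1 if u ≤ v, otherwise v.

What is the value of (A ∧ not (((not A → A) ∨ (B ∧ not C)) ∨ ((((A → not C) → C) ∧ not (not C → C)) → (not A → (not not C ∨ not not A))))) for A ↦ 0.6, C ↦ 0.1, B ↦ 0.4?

not A: Gödel ¬ of 0.6 = 0 (operand ≠ 0)
(not A → A): 0 ≤ 0.6, so result = 1
not C: Gödel ¬ of 0.1 = 0 (operand ≠ 0)
(B ∧ not C) = min(0.4, 0) = 0
((not A → A) ∨ (B ∧ not C)) = max(1, 0) = 1
not C: Gödel ¬ of 0.1 = 0 (operand ≠ 0)
(A → not C): 0.6 > 0, so result = 0
((A → not C) → C): 0 ≤ 0.1, so result = 1
not C: Gödel ¬ of 0.1 = 0 (operand ≠ 0)
(not C → C): 0 ≤ 0.1, so result = 1
not (not C → C): Gödel ¬ of 1 = 0 (operand ≠ 0)
(((A → not C) → C) ∧ not (not C → C)) = min(1, 0) = 0
not A: Gödel ¬ of 0.6 = 0 (operand ≠ 0)
not C: Gödel ¬ of 0.1 = 0 (operand ≠ 0)
not not C: Gödel ¬ of 0 = 1 (operand is 0)
not A: Gödel ¬ of 0.6 = 0 (operand ≠ 0)
not not A: Gödel ¬ of 0 = 1 (operand is 0)
(not not C ∨ not not A) = max(1, 1) = 1
(not A → (not not C ∨ not not A)): 0 ≤ 1, so result = 1
((((A → not C) → C) ∧ not (not C → C)) → (not A → (not not C ∨ not not A))): 0 ≤ 1, so result = 1
(((not A → A) ∨ (B ∧ not C)) ∨ ((((A → not C) → C) ∧ not (not C → C)) → (not A → (not not C ∨ not not A)))) = max(1, 1) = 1
not (((not A → A) ∨ (B ∧ not C)) ∨ ((((A → not C) → C) ∧ not (not C → C)) → (not A → (not not C ∨ not not A)))): Gödel ¬ of 1 = 0 (operand ≠ 0)
(A ∧ not (((not A → A) ∨ (B ∧ not C)) ∨ ((((A → not C) → C) ∧ not (not C → C)) → (not A → (not not C ∨ not not A))))) = min(0.6, 0) = 0

0.00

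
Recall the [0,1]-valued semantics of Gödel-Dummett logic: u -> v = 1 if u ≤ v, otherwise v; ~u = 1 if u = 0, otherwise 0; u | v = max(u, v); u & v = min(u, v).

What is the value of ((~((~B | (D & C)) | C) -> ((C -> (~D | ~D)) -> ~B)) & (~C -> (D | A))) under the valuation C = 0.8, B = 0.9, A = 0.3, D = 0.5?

~B: Gödel ¬ of 0.9 = 0 (operand ≠ 0)
(D & C) = min(0.5, 0.8) = 0.5
(~B | (D & C)) = max(0, 0.5) = 0.5
((~B | (D & C)) | C) = max(0.5, 0.8) = 0.8
~((~B | (D & C)) | C): Gödel ¬ of 0.8 = 0 (operand ≠ 0)
~D: Gödel ¬ of 0.5 = 0 (operand ≠ 0)
~D: Gödel ¬ of 0.5 = 0 (operand ≠ 0)
(~D | ~D) = max(0, 0) = 0
(C -> (~D | ~D)): 0.8 > 0, so result = 0
~B: Gödel ¬ of 0.9 = 0 (operand ≠ 0)
((C -> (~D | ~D)) -> ~B): 0 ≤ 0, so result = 1
(~((~B | (D & C)) | C) -> ((C -> (~D | ~D)) -> ~B)): 0 ≤ 1, so result = 1
~C: Gödel ¬ of 0.8 = 0 (operand ≠ 0)
(D | A) = max(0.5, 0.3) = 0.5
(~C -> (D | A)): 0 ≤ 0.5, so result = 1
((~((~B | (D & C)) | C) -> ((C -> (~D | ~D)) -> ~B)) & (~C -> (D | A))) = min(1, 1) = 1

1.00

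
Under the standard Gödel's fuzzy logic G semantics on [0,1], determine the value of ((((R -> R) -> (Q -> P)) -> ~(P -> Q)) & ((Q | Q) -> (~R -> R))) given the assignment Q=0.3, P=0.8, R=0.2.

0.00

(R -> R): 0.2 ≤ 0.2, so result = 1
(Q -> P): 0.3 ≤ 0.8, so result = 1
((R -> R) -> (Q -> P)): 1 ≤ 1, so result = 1
(P -> Q): 0.8 > 0.3, so result = 0.3
~(P -> Q): Gödel ¬ of 0.3 = 0 (operand ≠ 0)
(((R -> R) -> (Q -> P)) -> ~(P -> Q)): 1 > 0, so result = 0
(Q | Q) = max(0.3, 0.3) = 0.3
~R: Gödel ¬ of 0.2 = 0 (operand ≠ 0)
(~R -> R): 0 ≤ 0.2, so result = 1
((Q | Q) -> (~R -> R)): 0.3 ≤ 1, so result = 1
((((R -> R) -> (Q -> P)) -> ~(P -> Q)) & ((Q | Q) -> (~R -> R))) = min(0, 1) = 0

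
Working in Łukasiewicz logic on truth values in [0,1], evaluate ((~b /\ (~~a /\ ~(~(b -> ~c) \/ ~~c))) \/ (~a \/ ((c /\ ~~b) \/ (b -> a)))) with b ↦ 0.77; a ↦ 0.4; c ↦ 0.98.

~b: Łukasiewicz ¬ gives 1 − 0.77 = 0.23
~a: Łukasiewicz ¬ gives 1 − 0.4 = 0.6
~~a: Łukasiewicz ¬ gives 1 − 0.6 = 0.4
~c: Łukasiewicz ¬ gives 1 − 0.98 = 0.02
(b -> ~c): min(1, 1 − 0.77 + 0.02) = 0.25
~(b -> ~c): Łukasiewicz ¬ gives 1 − 0.25 = 0.75
~c: Łukasiewicz ¬ gives 1 − 0.98 = 0.02
~~c: Łukasiewicz ¬ gives 1 − 0.02 = 0.98
(~(b -> ~c) \/ ~~c) = max(0.75, 0.98) = 0.98
~(~(b -> ~c) \/ ~~c): Łukasiewicz ¬ gives 1 − 0.98 = 0.02
(~~a /\ ~(~(b -> ~c) \/ ~~c)) = min(0.4, 0.02) = 0.02
(~b /\ (~~a /\ ~(~(b -> ~c) \/ ~~c))) = min(0.23, 0.02) = 0.02
~a: Łukasiewicz ¬ gives 1 − 0.4 = 0.6
~b: Łukasiewicz ¬ gives 1 − 0.77 = 0.23
~~b: Łukasiewicz ¬ gives 1 − 0.23 = 0.77
(c /\ ~~b) = min(0.98, 0.77) = 0.77
(b -> a): min(1, 1 − 0.77 + 0.4) = 0.63
((c /\ ~~b) \/ (b -> a)) = max(0.77, 0.63) = 0.77
(~a \/ ((c /\ ~~b) \/ (b -> a))) = max(0.6, 0.77) = 0.77
((~b /\ (~~a /\ ~(~(b -> ~c) \/ ~~c))) \/ (~a \/ ((c /\ ~~b) \/ (b -> a)))) = max(0.02, 0.77) = 0.77

0.77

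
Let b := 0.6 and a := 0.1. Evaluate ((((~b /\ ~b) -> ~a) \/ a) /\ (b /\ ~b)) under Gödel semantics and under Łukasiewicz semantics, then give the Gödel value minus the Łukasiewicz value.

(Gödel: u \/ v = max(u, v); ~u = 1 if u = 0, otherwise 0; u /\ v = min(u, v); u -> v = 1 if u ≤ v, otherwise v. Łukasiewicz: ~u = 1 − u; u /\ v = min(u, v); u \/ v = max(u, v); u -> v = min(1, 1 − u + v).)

Gödel evaluation:
  ~b: Gödel ¬ of 0.6 = 0 (operand ≠ 0)
  ~b: Gödel ¬ of 0.6 = 0 (operand ≠ 0)
  (~b /\ ~b) = min(0, 0) = 0
  ~a: Gödel ¬ of 0.1 = 0 (operand ≠ 0)
  ((~b /\ ~b) -> ~a): 0 ≤ 0, so result = 1
  (((~b /\ ~b) -> ~a) \/ a) = max(1, 0.1) = 1
  ~b: Gödel ¬ of 0.6 = 0 (operand ≠ 0)
  (b /\ ~b) = min(0.6, 0) = 0
  ((((~b /\ ~b) -> ~a) \/ a) /\ (b /\ ~b)) = min(1, 0) = 0
  Gödel value = 0
Łukasiewicz evaluation:
  ~b: Łukasiewicz ¬ gives 1 − 0.6 = 0.4
  ~b: Łukasiewicz ¬ gives 1 − 0.6 = 0.4
  (~b /\ ~b) = min(0.4, 0.4) = 0.4
  ~a: Łukasiewicz ¬ gives 1 − 0.1 = 0.9
  ((~b /\ ~b) -> ~a): min(1, 1 − 0.4 + 0.9) = 1
  (((~b /\ ~b) -> ~a) \/ a) = max(1, 0.1) = 1
  ~b: Łukasiewicz ¬ gives 1 − 0.6 = 0.4
  (b /\ ~b) = min(0.6, 0.4) = 0.4
  ((((~b /\ ~b) -> ~a) \/ a) /\ (b /\ ~b)) = min(1, 0.4) = 0.4
  Łukasiewicz value = 0.4
Difference: 0 − 0.4 = -0.40

-0.40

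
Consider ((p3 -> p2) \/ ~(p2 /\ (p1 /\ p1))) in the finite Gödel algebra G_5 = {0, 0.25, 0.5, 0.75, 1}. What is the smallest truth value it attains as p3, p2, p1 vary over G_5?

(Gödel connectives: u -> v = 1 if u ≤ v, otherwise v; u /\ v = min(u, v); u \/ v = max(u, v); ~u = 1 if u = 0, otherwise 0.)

The minimum is attained at p3 = 0.5, p2 = 0.25, p1 = 0.25:
  (p3 -> p2): 0.5 > 0.25, so result = 0.25
  (p1 /\ p1) = min(0.25, 0.25) = 0.25
  (p2 /\ (p1 /\ p1)) = min(0.25, 0.25) = 0.25
  ~(p2 /\ (p1 /\ p1)): Gödel ¬ of 0.25 = 0 (operand ≠ 0)
  ((p3 -> p2) \/ ~(p2 /\ (p1 /\ p1))) = max(0.25, 0) = 0.25
Checking all 125 assignments confirms none give a value below 0.25.

0.25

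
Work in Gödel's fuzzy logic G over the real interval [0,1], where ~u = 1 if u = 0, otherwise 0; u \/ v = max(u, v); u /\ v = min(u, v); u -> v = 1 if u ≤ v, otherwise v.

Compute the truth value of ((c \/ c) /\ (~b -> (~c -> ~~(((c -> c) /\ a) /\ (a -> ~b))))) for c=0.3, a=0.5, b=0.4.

0.30

(c \/ c) = max(0.3, 0.3) = 0.3
~b: Gödel ¬ of 0.4 = 0 (operand ≠ 0)
~c: Gödel ¬ of 0.3 = 0 (operand ≠ 0)
(c -> c): 0.3 ≤ 0.3, so result = 1
((c -> c) /\ a) = min(1, 0.5) = 0.5
~b: Gödel ¬ of 0.4 = 0 (operand ≠ 0)
(a -> ~b): 0.5 > 0, so result = 0
(((c -> c) /\ a) /\ (a -> ~b)) = min(0.5, 0) = 0
~(((c -> c) /\ a) /\ (a -> ~b)): Gödel ¬ of 0 = 1 (operand is 0)
~~(((c -> c) /\ a) /\ (a -> ~b)): Gödel ¬ of 1 = 0 (operand ≠ 0)
(~c -> ~~(((c -> c) /\ a) /\ (a -> ~b))): 0 ≤ 0, so result = 1
(~b -> (~c -> ~~(((c -> c) /\ a) /\ (a -> ~b)))): 0 ≤ 1, so result = 1
((c \/ c) /\ (~b -> (~c -> ~~(((c -> c) /\ a) /\ (a -> ~b))))) = min(0.3, 1) = 0.3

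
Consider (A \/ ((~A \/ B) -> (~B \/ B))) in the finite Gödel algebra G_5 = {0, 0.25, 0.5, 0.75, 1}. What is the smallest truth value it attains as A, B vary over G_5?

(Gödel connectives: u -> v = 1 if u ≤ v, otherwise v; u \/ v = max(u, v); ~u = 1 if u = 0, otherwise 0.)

0.25

The minimum is attained at A = 0, B = 0.25:
  ~A: Gödel ¬ of 0 = 1 (operand is 0)
  (~A \/ B) = max(1, 0.25) = 1
  ~B: Gödel ¬ of 0.25 = 0 (operand ≠ 0)
  (~B \/ B) = max(0, 0.25) = 0.25
  ((~A \/ B) -> (~B \/ B)): 1 > 0.25, so result = 0.25
  (A \/ ((~A \/ B) -> (~B \/ B))) = max(0, 0.25) = 0.25
Checking all 25 assignments confirms none give a value below 0.25.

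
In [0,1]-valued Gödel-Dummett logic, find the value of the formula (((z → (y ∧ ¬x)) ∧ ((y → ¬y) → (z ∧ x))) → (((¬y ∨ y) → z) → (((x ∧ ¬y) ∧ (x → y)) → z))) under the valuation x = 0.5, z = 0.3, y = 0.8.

¬x: Gödel ¬ of 0.5 = 0 (operand ≠ 0)
(y ∧ ¬x) = min(0.8, 0) = 0
(z → (y ∧ ¬x)): 0.3 > 0, so result = 0
¬y: Gödel ¬ of 0.8 = 0 (operand ≠ 0)
(y → ¬y): 0.8 > 0, so result = 0
(z ∧ x) = min(0.3, 0.5) = 0.3
((y → ¬y) → (z ∧ x)): 0 ≤ 0.3, so result = 1
((z → (y ∧ ¬x)) ∧ ((y → ¬y) → (z ∧ x))) = min(0, 1) = 0
¬y: Gödel ¬ of 0.8 = 0 (operand ≠ 0)
(¬y ∨ y) = max(0, 0.8) = 0.8
((¬y ∨ y) → z): 0.8 > 0.3, so result = 0.3
¬y: Gödel ¬ of 0.8 = 0 (operand ≠ 0)
(x ∧ ¬y) = min(0.5, 0) = 0
(x → y): 0.5 ≤ 0.8, so result = 1
((x ∧ ¬y) ∧ (x → y)) = min(0, 1) = 0
(((x ∧ ¬y) ∧ (x → y)) → z): 0 ≤ 0.3, so result = 1
(((¬y ∨ y) → z) → (((x ∧ ¬y) ∧ (x → y)) → z)): 0.3 ≤ 1, so result = 1
(((z → (y ∧ ¬x)) ∧ ((y → ¬y) → (z ∧ x))) → (((¬y ∨ y) → z) → (((x ∧ ¬y) ∧ (x → y)) → z))): 0 ≤ 1, so result = 1

1.00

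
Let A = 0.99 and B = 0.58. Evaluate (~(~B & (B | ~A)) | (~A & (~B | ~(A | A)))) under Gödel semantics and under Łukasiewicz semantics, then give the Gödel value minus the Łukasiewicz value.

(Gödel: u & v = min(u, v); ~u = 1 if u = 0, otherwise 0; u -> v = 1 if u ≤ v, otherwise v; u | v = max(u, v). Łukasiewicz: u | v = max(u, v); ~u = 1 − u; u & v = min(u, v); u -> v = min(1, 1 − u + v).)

Gödel evaluation:
  ~B: Gödel ¬ of 0.58 = 0 (operand ≠ 0)
  ~A: Gödel ¬ of 0.99 = 0 (operand ≠ 0)
  (B | ~A) = max(0.58, 0) = 0.58
  (~B & (B | ~A)) = min(0, 0.58) = 0
  ~(~B & (B | ~A)): Gödel ¬ of 0 = 1 (operand is 0)
  ~A: Gödel ¬ of 0.99 = 0 (operand ≠ 0)
  ~B: Gödel ¬ of 0.58 = 0 (operand ≠ 0)
  (A | A) = max(0.99, 0.99) = 0.99
  ~(A | A): Gödel ¬ of 0.99 = 0 (operand ≠ 0)
  (~B | ~(A | A)) = max(0, 0) = 0
  (~A & (~B | ~(A | A))) = min(0, 0) = 0
  (~(~B & (B | ~A)) | (~A & (~B | ~(A | A)))) = max(1, 0) = 1
  Gödel value = 1
Łukasiewicz evaluation:
  ~B: Łukasiewicz ¬ gives 1 − 0.58 = 0.42
  ~A: Łukasiewicz ¬ gives 1 − 0.99 = 0.01
  (B | ~A) = max(0.58, 0.01) = 0.58
  (~B & (B | ~A)) = min(0.42, 0.58) = 0.42
  ~(~B & (B | ~A)): Łukasiewicz ¬ gives 1 − 0.42 = 0.58
  ~A: Łukasiewicz ¬ gives 1 − 0.99 = 0.01
  ~B: Łukasiewicz ¬ gives 1 − 0.58 = 0.42
  (A | A) = max(0.99, 0.99) = 0.99
  ~(A | A): Łukasiewicz ¬ gives 1 − 0.99 = 0.01
  (~B | ~(A | A)) = max(0.42, 0.01) = 0.42
  (~A & (~B | ~(A | A))) = min(0.01, 0.42) = 0.01
  (~(~B & (B | ~A)) | (~A & (~B | ~(A | A)))) = max(0.58, 0.01) = 0.58
  Łukasiewicz value = 0.58
Difference: 1 − 0.58 = 0.42

0.42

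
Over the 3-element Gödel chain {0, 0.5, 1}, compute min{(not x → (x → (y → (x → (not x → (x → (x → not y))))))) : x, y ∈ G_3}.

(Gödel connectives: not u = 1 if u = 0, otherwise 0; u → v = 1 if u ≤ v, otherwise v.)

1.00

Every assignment gives 1. For instance at x = 0, y = 0:
  not x: Gödel ¬ of 0 = 1 (operand is 0)
  not x: Gödel ¬ of 0 = 1 (operand is 0)
  not y: Gödel ¬ of 0 = 1 (operand is 0)
  (x → not y): 0 ≤ 1, so result = 1
  (x → (x → not y)): 0 ≤ 1, so result = 1
  (not x → (x → (x → not y))): 1 ≤ 1, so result = 1
  (x → (not x → (x → (x → not y)))): 0 ≤ 1, so result = 1
  (y → (x → (not x → (x → (x → not y))))): 0 ≤ 1, so result = 1
  (x → (y → (x → (not x → (x → (x → not y)))))): 0 ≤ 1, so result = 1
  (not x → (x → (y → (x → (not x → (x → (x → not y))))))): 1 ≤ 1, so result = 1
All 9 assignments give value 1 — the formula is a G_3-tautology.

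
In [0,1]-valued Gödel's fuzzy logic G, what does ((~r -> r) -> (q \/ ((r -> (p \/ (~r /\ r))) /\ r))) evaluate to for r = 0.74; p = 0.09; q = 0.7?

0.70

~r: Gödel ¬ of 0.74 = 0 (operand ≠ 0)
(~r -> r): 0 ≤ 0.74, so result = 1
~r: Gödel ¬ of 0.74 = 0 (operand ≠ 0)
(~r /\ r) = min(0, 0.74) = 0
(p \/ (~r /\ r)) = max(0.09, 0) = 0.09
(r -> (p \/ (~r /\ r))): 0.74 > 0.09, so result = 0.09
((r -> (p \/ (~r /\ r))) /\ r) = min(0.09, 0.74) = 0.09
(q \/ ((r -> (p \/ (~r /\ r))) /\ r)) = max(0.7, 0.09) = 0.7
((~r -> r) -> (q \/ ((r -> (p \/ (~r /\ r))) /\ r))): 1 > 0.7, so result = 0.7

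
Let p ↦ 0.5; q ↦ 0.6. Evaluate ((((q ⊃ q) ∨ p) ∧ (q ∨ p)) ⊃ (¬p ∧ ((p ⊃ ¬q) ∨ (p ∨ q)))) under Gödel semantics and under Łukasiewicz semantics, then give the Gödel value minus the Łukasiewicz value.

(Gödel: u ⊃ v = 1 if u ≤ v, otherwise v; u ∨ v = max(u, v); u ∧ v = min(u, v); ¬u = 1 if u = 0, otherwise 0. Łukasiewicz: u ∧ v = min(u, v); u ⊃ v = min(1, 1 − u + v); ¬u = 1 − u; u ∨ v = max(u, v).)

-0.90

Gödel evaluation:
  (q ⊃ q): 0.6 ≤ 0.6, so result = 1
  ((q ⊃ q) ∨ p) = max(1, 0.5) = 1
  (q ∨ p) = max(0.6, 0.5) = 0.6
  (((q ⊃ q) ∨ p) ∧ (q ∨ p)) = min(1, 0.6) = 0.6
  ¬p: Gödel ¬ of 0.5 = 0 (operand ≠ 0)
  ¬q: Gödel ¬ of 0.6 = 0 (operand ≠ 0)
  (p ⊃ ¬q): 0.5 > 0, so result = 0
  (p ∨ q) = max(0.5, 0.6) = 0.6
  ((p ⊃ ¬q) ∨ (p ∨ q)) = max(0, 0.6) = 0.6
  (¬p ∧ ((p ⊃ ¬q) ∨ (p ∨ q))) = min(0, 0.6) = 0
  ((((q ⊃ q) ∨ p) ∧ (q ∨ p)) ⊃ (¬p ∧ ((p ⊃ ¬q) ∨ (p ∨ q)))): 0.6 > 0, so result = 0
  Gödel value = 0
Łukasiewicz evaluation:
  (q ⊃ q): min(1, 1 − 0.6 + 0.6) = 1
  ((q ⊃ q) ∨ p) = max(1, 0.5) = 1
  (q ∨ p) = max(0.6, 0.5) = 0.6
  (((q ⊃ q) ∨ p) ∧ (q ∨ p)) = min(1, 0.6) = 0.6
  ¬p: Łukasiewicz ¬ gives 1 − 0.5 = 0.5
  ¬q: Łukasiewicz ¬ gives 1 − 0.6 = 0.4
  (p ⊃ ¬q): min(1, 1 − 0.5 + 0.4) = 0.9
  (p ∨ q) = max(0.5, 0.6) = 0.6
  ((p ⊃ ¬q) ∨ (p ∨ q)) = max(0.9, 0.6) = 0.9
  (¬p ∧ ((p ⊃ ¬q) ∨ (p ∨ q))) = min(0.5, 0.9) = 0.5
  ((((q ⊃ q) ∨ p) ∧ (q ∨ p)) ⊃ (¬p ∧ ((p ⊃ ¬q) ∨ (p ∨ q)))): min(1, 1 − 0.6 + 0.5) = 0.9
  Łukasiewicz value = 0.9
Difference: 0 − 0.9 = -0.90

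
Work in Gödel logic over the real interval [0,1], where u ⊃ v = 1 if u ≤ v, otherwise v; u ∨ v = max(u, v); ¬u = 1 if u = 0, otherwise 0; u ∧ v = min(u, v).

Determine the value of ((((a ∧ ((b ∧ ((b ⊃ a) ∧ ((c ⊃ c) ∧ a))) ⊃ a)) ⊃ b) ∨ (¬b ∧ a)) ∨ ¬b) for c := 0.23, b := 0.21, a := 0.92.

0.21

(b ⊃ a): 0.21 ≤ 0.92, so result = 1
(c ⊃ c): 0.23 ≤ 0.23, so result = 1
((c ⊃ c) ∧ a) = min(1, 0.92) = 0.92
((b ⊃ a) ∧ ((c ⊃ c) ∧ a)) = min(1, 0.92) = 0.92
(b ∧ ((b ⊃ a) ∧ ((c ⊃ c) ∧ a))) = min(0.21, 0.92) = 0.21
((b ∧ ((b ⊃ a) ∧ ((c ⊃ c) ∧ a))) ⊃ a): 0.21 ≤ 0.92, so result = 1
(a ∧ ((b ∧ ((b ⊃ a) ∧ ((c ⊃ c) ∧ a))) ⊃ a)) = min(0.92, 1) = 0.92
((a ∧ ((b ∧ ((b ⊃ a) ∧ ((c ⊃ c) ∧ a))) ⊃ a)) ⊃ b): 0.92 > 0.21, so result = 0.21
¬b: Gödel ¬ of 0.21 = 0 (operand ≠ 0)
(¬b ∧ a) = min(0, 0.92) = 0
(((a ∧ ((b ∧ ((b ⊃ a) ∧ ((c ⊃ c) ∧ a))) ⊃ a)) ⊃ b) ∨ (¬b ∧ a)) = max(0.21, 0) = 0.21
¬b: Gödel ¬ of 0.21 = 0 (operand ≠ 0)
((((a ∧ ((b ∧ ((b ⊃ a) ∧ ((c ⊃ c) ∧ a))) ⊃ a)) ⊃ b) ∨ (¬b ∧ a)) ∨ ¬b) = max(0.21, 0) = 0.21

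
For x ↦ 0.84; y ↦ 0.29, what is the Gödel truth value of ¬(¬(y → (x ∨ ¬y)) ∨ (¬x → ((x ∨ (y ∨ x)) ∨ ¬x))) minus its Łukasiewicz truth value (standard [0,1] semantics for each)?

Gödel evaluation:
  ¬y: Gödel ¬ of 0.29 = 0 (operand ≠ 0)
  (x ∨ ¬y) = max(0.84, 0) = 0.84
  (y → (x ∨ ¬y)): 0.29 ≤ 0.84, so result = 1
  ¬(y → (x ∨ ¬y)): Gödel ¬ of 1 = 0 (operand ≠ 0)
  ¬x: Gödel ¬ of 0.84 = 0 (operand ≠ 0)
  (y ∨ x) = max(0.29, 0.84) = 0.84
  (x ∨ (y ∨ x)) = max(0.84, 0.84) = 0.84
  ¬x: Gödel ¬ of 0.84 = 0 (operand ≠ 0)
  ((x ∨ (y ∨ x)) ∨ ¬x) = max(0.84, 0) = 0.84
  (¬x → ((x ∨ (y ∨ x)) ∨ ¬x)): 0 ≤ 0.84, so result = 1
  (¬(y → (x ∨ ¬y)) ∨ (¬x → ((x ∨ (y ∨ x)) ∨ ¬x))) = max(0, 1) = 1
  ¬(¬(y → (x ∨ ¬y)) ∨ (¬x → ((x ∨ (y ∨ x)) ∨ ¬x))): Gödel ¬ of 1 = 0 (operand ≠ 0)
  Gödel value = 0
Łukasiewicz evaluation:
  ¬y: Łukasiewicz ¬ gives 1 − 0.29 = 0.71
  (x ∨ ¬y) = max(0.84, 0.71) = 0.84
  (y → (x ∨ ¬y)): min(1, 1 − 0.29 + 0.84) = 1
  ¬(y → (x ∨ ¬y)): Łukasiewicz ¬ gives 1 − 1 = 0
  ¬x: Łukasiewicz ¬ gives 1 − 0.84 = 0.16
  (y ∨ x) = max(0.29, 0.84) = 0.84
  (x ∨ (y ∨ x)) = max(0.84, 0.84) = 0.84
  ¬x: Łukasiewicz ¬ gives 1 − 0.84 = 0.16
  ((x ∨ (y ∨ x)) ∨ ¬x) = max(0.84, 0.16) = 0.84
  (¬x → ((x ∨ (y ∨ x)) ∨ ¬x)): min(1, 1 − 0.16 + 0.84) = 1
  (¬(y → (x ∨ ¬y)) ∨ (¬x → ((x ∨ (y ∨ x)) ∨ ¬x))) = max(0, 1) = 1
  ¬(¬(y → (x ∨ ¬y)) ∨ (¬x → ((x ∨ (y ∨ x)) ∨ ¬x))): Łukasiewicz ¬ gives 1 − 1 = 0
  Łukasiewicz value = 0
Difference: 0 − 0 = 0.00

0.00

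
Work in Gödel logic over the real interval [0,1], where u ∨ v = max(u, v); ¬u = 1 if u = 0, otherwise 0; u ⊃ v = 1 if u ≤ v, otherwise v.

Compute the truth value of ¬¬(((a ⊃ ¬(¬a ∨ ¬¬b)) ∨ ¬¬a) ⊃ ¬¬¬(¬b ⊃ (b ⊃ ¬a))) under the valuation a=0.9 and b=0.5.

¬a: Gödel ¬ of 0.9 = 0 (operand ≠ 0)
¬b: Gödel ¬ of 0.5 = 0 (operand ≠ 0)
¬¬b: Gödel ¬ of 0 = 1 (operand is 0)
(¬a ∨ ¬¬b) = max(0, 1) = 1
¬(¬a ∨ ¬¬b): Gödel ¬ of 1 = 0 (operand ≠ 0)
(a ⊃ ¬(¬a ∨ ¬¬b)): 0.9 > 0, so result = 0
¬a: Gödel ¬ of 0.9 = 0 (operand ≠ 0)
¬¬a: Gödel ¬ of 0 = 1 (operand is 0)
((a ⊃ ¬(¬a ∨ ¬¬b)) ∨ ¬¬a) = max(0, 1) = 1
¬b: Gödel ¬ of 0.5 = 0 (operand ≠ 0)
¬a: Gödel ¬ of 0.9 = 0 (operand ≠ 0)
(b ⊃ ¬a): 0.5 > 0, so result = 0
(¬b ⊃ (b ⊃ ¬a)): 0 ≤ 0, so result = 1
¬(¬b ⊃ (b ⊃ ¬a)): Gödel ¬ of 1 = 0 (operand ≠ 0)
¬¬(¬b ⊃ (b ⊃ ¬a)): Gödel ¬ of 0 = 1 (operand is 0)
¬¬¬(¬b ⊃ (b ⊃ ¬a)): Gödel ¬ of 1 = 0 (operand ≠ 0)
(((a ⊃ ¬(¬a ∨ ¬¬b)) ∨ ¬¬a) ⊃ ¬¬¬(¬b ⊃ (b ⊃ ¬a))): 1 > 0, so result = 0
¬(((a ⊃ ¬(¬a ∨ ¬¬b)) ∨ ¬¬a) ⊃ ¬¬¬(¬b ⊃ (b ⊃ ¬a))): Gödel ¬ of 0 = 1 (operand is 0)
¬¬(((a ⊃ ¬(¬a ∨ ¬¬b)) ∨ ¬¬a) ⊃ ¬¬¬(¬b ⊃ (b ⊃ ¬a))): Gödel ¬ of 1 = 0 (operand ≠ 0)

0.00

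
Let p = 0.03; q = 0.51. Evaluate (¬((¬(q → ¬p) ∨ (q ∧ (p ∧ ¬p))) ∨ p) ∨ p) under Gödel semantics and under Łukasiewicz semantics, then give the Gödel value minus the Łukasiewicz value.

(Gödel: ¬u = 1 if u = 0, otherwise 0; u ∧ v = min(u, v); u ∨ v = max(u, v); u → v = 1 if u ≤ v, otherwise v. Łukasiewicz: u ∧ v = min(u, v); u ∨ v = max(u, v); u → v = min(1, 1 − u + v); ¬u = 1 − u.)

Gödel evaluation:
  ¬p: Gödel ¬ of 0.03 = 0 (operand ≠ 0)
  (q → ¬p): 0.51 > 0, so result = 0
  ¬(q → ¬p): Gödel ¬ of 0 = 1 (operand is 0)
  ¬p: Gödel ¬ of 0.03 = 0 (operand ≠ 0)
  (p ∧ ¬p) = min(0.03, 0) = 0
  (q ∧ (p ∧ ¬p)) = min(0.51, 0) = 0
  (¬(q → ¬p) ∨ (q ∧ (p ∧ ¬p))) = max(1, 0) = 1
  ((¬(q → ¬p) ∨ (q ∧ (p ∧ ¬p))) ∨ p) = max(1, 0.03) = 1
  ¬((¬(q → ¬p) ∨ (q ∧ (p ∧ ¬p))) ∨ p): Gödel ¬ of 1 = 0 (operand ≠ 0)
  (¬((¬(q → ¬p) ∨ (q ∧ (p ∧ ¬p))) ∨ p) ∨ p) = max(0, 0.03) = 0.03
  Gödel value = 0.03
Łukasiewicz evaluation:
  ¬p: Łukasiewicz ¬ gives 1 − 0.03 = 0.97
  (q → ¬p): min(1, 1 − 0.51 + 0.97) = 1
  ¬(q → ¬p): Łukasiewicz ¬ gives 1 − 1 = 0
  ¬p: Łukasiewicz ¬ gives 1 − 0.03 = 0.97
  (p ∧ ¬p) = min(0.03, 0.97) = 0.03
  (q ∧ (p ∧ ¬p)) = min(0.51, 0.03) = 0.03
  (¬(q → ¬p) ∨ (q ∧ (p ∧ ¬p))) = max(0, 0.03) = 0.03
  ((¬(q → ¬p) ∨ (q ∧ (p ∧ ¬p))) ∨ p) = max(0.03, 0.03) = 0.03
  ¬((¬(q → ¬p) ∨ (q ∧ (p ∧ ¬p))) ∨ p): Łukasiewicz ¬ gives 1 − 0.03 = 0.97
  (¬((¬(q → ¬p) ∨ (q ∧ (p ∧ ¬p))) ∨ p) ∨ p) = max(0.97, 0.03) = 0.97
  Łukasiewicz value = 0.97
Difference: 0.03 − 0.97 = -0.94

-0.94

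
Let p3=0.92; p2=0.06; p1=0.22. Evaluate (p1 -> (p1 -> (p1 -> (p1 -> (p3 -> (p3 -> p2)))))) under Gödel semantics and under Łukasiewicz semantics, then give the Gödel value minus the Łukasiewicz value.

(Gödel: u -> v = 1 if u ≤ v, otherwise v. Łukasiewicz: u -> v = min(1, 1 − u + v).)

-0.94

Gödel evaluation:
  (p3 -> p2): 0.92 > 0.06, so result = 0.06
  (p3 -> (p3 -> p2)): 0.92 > 0.06, so result = 0.06
  (p1 -> (p3 -> (p3 -> p2))): 0.22 > 0.06, so result = 0.06
  (p1 -> (p1 -> (p3 -> (p3 -> p2)))): 0.22 > 0.06, so result = 0.06
  (p1 -> (p1 -> (p1 -> (p3 -> (p3 -> p2))))): 0.22 > 0.06, so result = 0.06
  (p1 -> (p1 -> (p1 -> (p1 -> (p3 -> (p3 -> p2)))))): 0.22 > 0.06, so result = 0.06
  Gödel value = 0.06
Łukasiewicz evaluation:
  (p3 -> p2): min(1, 1 − 0.92 + 0.06) = 0.14
  (p3 -> (p3 -> p2)): min(1, 1 − 0.92 + 0.14) = 0.22
  (p1 -> (p3 -> (p3 -> p2))): min(1, 1 − 0.22 + 0.22) = 1
  (p1 -> (p1 -> (p3 -> (p3 -> p2)))): min(1, 1 − 0.22 + 1) = 1
  (p1 -> (p1 -> (p1 -> (p3 -> (p3 -> p2))))): min(1, 1 − 0.22 + 1) = 1
  (p1 -> (p1 -> (p1 -> (p1 -> (p3 -> (p3 -> p2)))))): min(1, 1 − 0.22 + 1) = 1
  Łukasiewicz value = 1
Difference: 0.06 − 1 = -0.94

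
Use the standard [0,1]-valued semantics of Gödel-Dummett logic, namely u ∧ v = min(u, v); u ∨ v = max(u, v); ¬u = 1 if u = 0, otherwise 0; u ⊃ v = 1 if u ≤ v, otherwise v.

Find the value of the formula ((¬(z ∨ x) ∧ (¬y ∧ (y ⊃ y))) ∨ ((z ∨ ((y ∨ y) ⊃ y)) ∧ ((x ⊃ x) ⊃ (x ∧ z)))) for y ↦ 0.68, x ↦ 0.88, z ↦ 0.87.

0.87

(z ∨ x) = max(0.87, 0.88) = 0.88
¬(z ∨ x): Gödel ¬ of 0.88 = 0 (operand ≠ 0)
¬y: Gödel ¬ of 0.68 = 0 (operand ≠ 0)
(y ⊃ y): 0.68 ≤ 0.68, so result = 1
(¬y ∧ (y ⊃ y)) = min(0, 1) = 0
(¬(z ∨ x) ∧ (¬y ∧ (y ⊃ y))) = min(0, 0) = 0
(y ∨ y) = max(0.68, 0.68) = 0.68
((y ∨ y) ⊃ y): 0.68 ≤ 0.68, so result = 1
(z ∨ ((y ∨ y) ⊃ y)) = max(0.87, 1) = 1
(x ⊃ x): 0.88 ≤ 0.88, so result = 1
(x ∧ z) = min(0.88, 0.87) = 0.87
((x ⊃ x) ⊃ (x ∧ z)): 1 > 0.87, so result = 0.87
((z ∨ ((y ∨ y) ⊃ y)) ∧ ((x ⊃ x) ⊃ (x ∧ z))) = min(1, 0.87) = 0.87
((¬(z ∨ x) ∧ (¬y ∧ (y ⊃ y))) ∨ ((z ∨ ((y ∨ y) ⊃ y)) ∧ ((x ⊃ x) ⊃ (x ∧ z)))) = max(0, 0.87) = 0.87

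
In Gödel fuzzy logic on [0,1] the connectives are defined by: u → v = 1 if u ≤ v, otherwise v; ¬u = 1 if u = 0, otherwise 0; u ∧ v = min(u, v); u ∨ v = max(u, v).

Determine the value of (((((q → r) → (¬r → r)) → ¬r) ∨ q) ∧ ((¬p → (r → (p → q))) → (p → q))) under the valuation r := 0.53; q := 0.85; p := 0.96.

(q → r): 0.85 > 0.53, so result = 0.53
¬r: Gödel ¬ of 0.53 = 0 (operand ≠ 0)
(¬r → r): 0 ≤ 0.53, so result = 1
((q → r) → (¬r → r)): 0.53 ≤ 1, so result = 1
¬r: Gödel ¬ of 0.53 = 0 (operand ≠ 0)
(((q → r) → (¬r → r)) → ¬r): 1 > 0, so result = 0
((((q → r) → (¬r → r)) → ¬r) ∨ q) = max(0, 0.85) = 0.85
¬p: Gödel ¬ of 0.96 = 0 (operand ≠ 0)
(p → q): 0.96 > 0.85, so result = 0.85
(r → (p → q)): 0.53 ≤ 0.85, so result = 1
(¬p → (r → (p → q))): 0 ≤ 1, so result = 1
(p → q): 0.96 > 0.85, so result = 0.85
((¬p → (r → (p → q))) → (p → q)): 1 > 0.85, so result = 0.85
(((((q → r) → (¬r → r)) → ¬r) ∨ q) ∧ ((¬p → (r → (p → q))) → (p → q))) = min(0.85, 0.85) = 0.85

0.85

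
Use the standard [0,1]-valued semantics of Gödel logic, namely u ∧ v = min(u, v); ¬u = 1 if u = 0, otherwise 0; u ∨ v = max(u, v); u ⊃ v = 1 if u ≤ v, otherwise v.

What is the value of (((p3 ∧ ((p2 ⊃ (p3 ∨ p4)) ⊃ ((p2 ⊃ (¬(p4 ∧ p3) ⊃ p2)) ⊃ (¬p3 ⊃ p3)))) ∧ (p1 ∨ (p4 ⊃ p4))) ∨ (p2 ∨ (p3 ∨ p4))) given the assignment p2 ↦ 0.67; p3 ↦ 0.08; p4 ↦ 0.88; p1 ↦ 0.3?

0.88

(p3 ∨ p4) = max(0.08, 0.88) = 0.88
(p2 ⊃ (p3 ∨ p4)): 0.67 ≤ 0.88, so result = 1
(p4 ∧ p3) = min(0.88, 0.08) = 0.08
¬(p4 ∧ p3): Gödel ¬ of 0.08 = 0 (operand ≠ 0)
(¬(p4 ∧ p3) ⊃ p2): 0 ≤ 0.67, so result = 1
(p2 ⊃ (¬(p4 ∧ p3) ⊃ p2)): 0.67 ≤ 1, so result = 1
¬p3: Gödel ¬ of 0.08 = 0 (operand ≠ 0)
(¬p3 ⊃ p3): 0 ≤ 0.08, so result = 1
((p2 ⊃ (¬(p4 ∧ p3) ⊃ p2)) ⊃ (¬p3 ⊃ p3)): 1 ≤ 1, so result = 1
((p2 ⊃ (p3 ∨ p4)) ⊃ ((p2 ⊃ (¬(p4 ∧ p3) ⊃ p2)) ⊃ (¬p3 ⊃ p3))): 1 ≤ 1, so result = 1
(p3 ∧ ((p2 ⊃ (p3 ∨ p4)) ⊃ ((p2 ⊃ (¬(p4 ∧ p3) ⊃ p2)) ⊃ (¬p3 ⊃ p3)))) = min(0.08, 1) = 0.08
(p4 ⊃ p4): 0.88 ≤ 0.88, so result = 1
(p1 ∨ (p4 ⊃ p4)) = max(0.3, 1) = 1
((p3 ∧ ((p2 ⊃ (p3 ∨ p4)) ⊃ ((p2 ⊃ (¬(p4 ∧ p3) ⊃ p2)) ⊃ (¬p3 ⊃ p3)))) ∧ (p1 ∨ (p4 ⊃ p4))) = min(0.08, 1) = 0.08
(p3 ∨ p4) = max(0.08, 0.88) = 0.88
(p2 ∨ (p3 ∨ p4)) = max(0.67, 0.88) = 0.88
(((p3 ∧ ((p2 ⊃ (p3 ∨ p4)) ⊃ ((p2 ⊃ (¬(p4 ∧ p3) ⊃ p2)) ⊃ (¬p3 ⊃ p3)))) ∧ (p1 ∨ (p4 ⊃ p4))) ∨ (p2 ∨ (p3 ∨ p4))) = max(0.08, 0.88) = 0.88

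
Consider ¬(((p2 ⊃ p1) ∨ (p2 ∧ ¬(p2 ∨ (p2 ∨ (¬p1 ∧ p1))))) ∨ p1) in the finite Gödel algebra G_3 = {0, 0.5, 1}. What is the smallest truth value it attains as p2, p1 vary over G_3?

0.00

The minimum is attained at p2 = 0, p1 = 0:
  (p2 ⊃ p1): 0 ≤ 0, so result = 1
  ¬p1: Gödel ¬ of 0 = 1 (operand is 0)
  (¬p1 ∧ p1) = min(1, 0) = 0
  (p2 ∨ (¬p1 ∧ p1)) = max(0, 0) = 0
  (p2 ∨ (p2 ∨ (¬p1 ∧ p1))) = max(0, 0) = 0
  ¬(p2 ∨ (p2 ∨ (¬p1 ∧ p1))): Gödel ¬ of 0 = 1 (operand is 0)
  (p2 ∧ ¬(p2 ∨ (p2 ∨ (¬p1 ∧ p1)))) = min(0, 1) = 0
  ((p2 ⊃ p1) ∨ (p2 ∧ ¬(p2 ∨ (p2 ∨ (¬p1 ∧ p1))))) = max(1, 0) = 1
  (((p2 ⊃ p1) ∨ (p2 ∧ ¬(p2 ∨ (p2 ∨ (¬p1 ∧ p1))))) ∨ p1) = max(1, 0) = 1
  ¬(((p2 ⊃ p1) ∨ (p2 ∧ ¬(p2 ∨ (p2 ∨ (¬p1 ∧ p1))))) ∨ p1): Gödel ¬ of 1 = 0 (operand ≠ 0)
Checking all 9 assignments confirms none give a value below 0.00.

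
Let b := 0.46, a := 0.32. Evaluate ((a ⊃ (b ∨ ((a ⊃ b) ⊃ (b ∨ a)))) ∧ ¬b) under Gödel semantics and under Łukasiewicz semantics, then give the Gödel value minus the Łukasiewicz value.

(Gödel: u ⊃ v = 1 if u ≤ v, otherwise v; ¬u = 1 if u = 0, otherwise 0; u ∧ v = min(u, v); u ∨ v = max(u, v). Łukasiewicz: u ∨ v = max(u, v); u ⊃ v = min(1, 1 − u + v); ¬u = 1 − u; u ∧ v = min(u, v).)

-0.54

Gödel evaluation:
  (a ⊃ b): 0.32 ≤ 0.46, so result = 1
  (b ∨ a) = max(0.46, 0.32) = 0.46
  ((a ⊃ b) ⊃ (b ∨ a)): 1 > 0.46, so result = 0.46
  (b ∨ ((a ⊃ b) ⊃ (b ∨ a))) = max(0.46, 0.46) = 0.46
  (a ⊃ (b ∨ ((a ⊃ b) ⊃ (b ∨ a)))): 0.32 ≤ 0.46, so result = 1
  ¬b: Gödel ¬ of 0.46 = 0 (operand ≠ 0)
  ((a ⊃ (b ∨ ((a ⊃ b) ⊃ (b ∨ a)))) ∧ ¬b) = min(1, 0) = 0
  Gödel value = 0
Łukasiewicz evaluation:
  (a ⊃ b): min(1, 1 − 0.32 + 0.46) = 1
  (b ∨ a) = max(0.46, 0.32) = 0.46
  ((a ⊃ b) ⊃ (b ∨ a)): min(1, 1 − 1 + 0.46) = 0.46
  (b ∨ ((a ⊃ b) ⊃ (b ∨ a))) = max(0.46, 0.46) = 0.46
  (a ⊃ (b ∨ ((a ⊃ b) ⊃ (b ∨ a)))): min(1, 1 − 0.32 + 0.46) = 1
  ¬b: Łukasiewicz ¬ gives 1 − 0.46 = 0.54
  ((a ⊃ (b ∨ ((a ⊃ b) ⊃ (b ∨ a)))) ∧ ¬b) = min(1, 0.54) = 0.54
  Łukasiewicz value = 0.54
Difference: 0 − 0.54 = -0.54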